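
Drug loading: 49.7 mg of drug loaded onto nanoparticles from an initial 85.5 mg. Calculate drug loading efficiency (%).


Drug loading efficiency = (drug loaded / drug initial) * 100
DLE = 49.7 / 85.5 * 100
DLE = 0.5813 * 100
DLE = 58.13%

58.13


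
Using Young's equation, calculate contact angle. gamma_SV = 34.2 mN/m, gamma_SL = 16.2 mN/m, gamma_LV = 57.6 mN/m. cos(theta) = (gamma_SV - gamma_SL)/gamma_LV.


cos(theta) = (gamma_SV - gamma_SL) / gamma_LV
cos(theta) = (34.2 - 16.2) / 57.6
cos(theta) = 0.3125
theta = arccos(0.3125) = 71.79 degrees

71.79


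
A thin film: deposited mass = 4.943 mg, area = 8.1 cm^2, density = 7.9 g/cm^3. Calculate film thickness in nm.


Convert: m = 4.943 mg = 4.9430e-06 kg, A = 8.1 cm^2 = 8.1000e-04 m^2, rho = 7.9 g/cm^3 = 7900 kg/m^3
t = m / (A * rho)
t = 4.9430e-06 / (8.1000e-04 * 7900)
t = 7.7246e-07 m = 772.5 nm

772.5


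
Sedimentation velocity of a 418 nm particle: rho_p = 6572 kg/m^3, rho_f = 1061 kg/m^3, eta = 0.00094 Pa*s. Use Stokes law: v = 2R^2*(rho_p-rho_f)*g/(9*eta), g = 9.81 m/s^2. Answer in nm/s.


Radius R = 418/2 nm = 2.09e-07 m
Density difference = 6572 - 1061 = 5511 kg/m^3
v = 2 * R^2 * (rho_p - rho_f) * g / (9 * eta)
v = 2 * (2.09e-07)^2 * 5511 * 9.81 / (9 * 0.00094)
v = 5.58279e-07 m/s = 558.2794 nm/s

558.2794


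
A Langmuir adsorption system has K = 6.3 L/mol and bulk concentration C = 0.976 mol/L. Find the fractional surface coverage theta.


Langmuir isotherm: theta = K*C / (1 + K*C)
K*C = 6.3 * 0.976 = 6.1488
theta = 6.1488 / (1 + 6.1488) = 6.1488 / 7.1488
theta = 0.8601

0.8601


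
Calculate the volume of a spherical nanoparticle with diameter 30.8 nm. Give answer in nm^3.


Radius r = 30.8/2 = 15.4 nm
Volume V = (4/3) * pi * r^3
V = (4/3) * pi * (15.4)^3
V = 15298.57 nm^3

15298.57


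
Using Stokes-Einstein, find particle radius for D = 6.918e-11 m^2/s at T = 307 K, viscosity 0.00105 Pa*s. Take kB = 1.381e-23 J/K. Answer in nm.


Stokes-Einstein: R = kB*T / (6*pi*eta*D)
R = 1.381e-23 * 307 / (6 * pi * 0.00105 * 6.918e-11)
R = 3.09643e-09 m = 3.1 nm

3.1


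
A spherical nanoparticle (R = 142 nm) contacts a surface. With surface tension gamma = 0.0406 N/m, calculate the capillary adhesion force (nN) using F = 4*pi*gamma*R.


Convert radius: R = 142 nm = 1.42e-07 m
F = 4 * pi * gamma * R
F = 4 * pi * 0.0406 * 1.42e-07
F = 7.24476e-08 N = 72.4476 nN

72.4476


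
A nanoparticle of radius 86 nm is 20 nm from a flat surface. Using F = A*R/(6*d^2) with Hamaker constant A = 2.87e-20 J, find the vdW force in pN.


Convert to SI: R = 86 nm = 8.6e-08 m, d = 20 nm = 2e-08 m
F = A * R / (6 * d^2)
F = 2.87e-20 * 8.6e-08 / (6 * (2e-08)^2)
F = 1.02842e-12 N = 1.028 pN

1.028


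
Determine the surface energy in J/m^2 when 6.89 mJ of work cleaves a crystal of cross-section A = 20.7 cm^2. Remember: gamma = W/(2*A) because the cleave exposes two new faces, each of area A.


Convert: A = 20.7 cm^2 = 0.00207 m^2, W = 6.89 mJ = 0.00689 J
Cleaving exposes two faces of area A, so total new surface = 2*A and gamma = W / (2*A)
gamma = 0.00689 / (2 * 0.00207)
gamma = 1.664 J/m^2

1.664


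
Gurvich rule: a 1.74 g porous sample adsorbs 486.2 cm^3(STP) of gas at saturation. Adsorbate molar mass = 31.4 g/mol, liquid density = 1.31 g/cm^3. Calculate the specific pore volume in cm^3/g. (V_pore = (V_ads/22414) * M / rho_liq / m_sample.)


Moles adsorbed n = V_ads / 22414 = 486.2 / 22414 = 2.169180e-02 mol
Liquid volume V_liq = n * M / rho_liq = 2.169180e-02 * 31.4 / 1.31 = 0.51994 cm^3
Specific pore volume V_pore = V_liq / m_sample = 0.51994 / 1.74
V_pore = 0.2988 cm^3/g

0.2988


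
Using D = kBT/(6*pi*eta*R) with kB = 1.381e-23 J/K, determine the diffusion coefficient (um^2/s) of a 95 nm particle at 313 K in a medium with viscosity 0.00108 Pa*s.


Radius R = 95/2 = 47.5 nm = 4.75e-08 m
D = kB*T / (6*pi*eta*R)
D = 1.381e-23 * 313 / (6 * pi * 0.00108 * 4.75e-08)
D = 4.47012e-12 m^2/s = 4.47 um^2/s

4.47


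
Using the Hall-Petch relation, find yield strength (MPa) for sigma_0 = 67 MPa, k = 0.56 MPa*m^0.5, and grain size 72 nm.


d = 72 nm = 7.2e-08 m
sqrt(d) = 0.0002683282
Hall-Petch contribution = k / sqrt(d) = 0.56 / 0.0002683282 = 2087.0 MPa
sigma = sigma_0 + k/sqrt(d) = 67 + 2087.0 = 2154.0 MPa

2154.0


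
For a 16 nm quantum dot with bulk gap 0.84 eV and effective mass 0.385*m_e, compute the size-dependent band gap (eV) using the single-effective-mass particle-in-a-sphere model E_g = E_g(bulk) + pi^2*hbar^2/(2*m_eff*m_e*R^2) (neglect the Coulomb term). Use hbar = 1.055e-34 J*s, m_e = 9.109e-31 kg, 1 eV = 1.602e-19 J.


Radius R = 16/2 nm = 8e-09 m
Confinement energy dE = pi^2 * hbar^2 / (2 * m_eff * m_e * R^2)
dE = pi^2 * (1.055e-34)^2 / (2 * 0.385 * 9.109e-31 * (8e-09)^2) J, divided by 1.602e-19 J/eV
dE = 0.0153 eV
Total band gap = E_g(bulk) + dE = 0.84 + 0.0153 = 0.8553 eV

0.8553


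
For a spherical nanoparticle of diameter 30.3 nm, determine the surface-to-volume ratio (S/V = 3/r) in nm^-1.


Radius r = 30.3/2 = 15.15 nm
S/V = 3 / r = 3 / 15.15
S/V = 0.198 nm^-1

0.198


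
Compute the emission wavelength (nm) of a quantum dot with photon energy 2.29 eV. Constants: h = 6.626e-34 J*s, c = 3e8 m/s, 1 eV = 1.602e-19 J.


Convert energy: E = 2.29 eV = 2.29 * 1.602e-19 = 3.66858e-19 J
lambda = h*c / E = 6.626e-34 * 3e8 / 3.66858e-19
lambda = 5.41845e-07 m = 541.8 nm

541.8


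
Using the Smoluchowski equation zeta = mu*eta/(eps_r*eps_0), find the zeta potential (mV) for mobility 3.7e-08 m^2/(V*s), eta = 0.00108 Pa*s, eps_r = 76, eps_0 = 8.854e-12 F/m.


Smoluchowski equation: zeta = mu * eta / (eps_r * eps_0)
zeta = 3.7e-08 * 0.00108 / (76 * 8.854e-12)
zeta = 0.059384 V = 59.38 mV

59.38


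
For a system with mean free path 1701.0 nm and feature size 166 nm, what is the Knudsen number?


Knudsen number Kn = lambda / L
Kn = 1701.0 / 166
Kn = 10.247

10.247


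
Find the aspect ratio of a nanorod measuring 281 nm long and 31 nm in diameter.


Aspect ratio AR = length / diameter
AR = 281 / 31
AR = 9.06

9.06


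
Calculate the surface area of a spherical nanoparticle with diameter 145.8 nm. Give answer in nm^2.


Radius r = 145.8/2 = 72.9 nm
Surface area SA = 4 * pi * r^2
SA = 4 * pi * (72.9)^2
SA = 66782.85 nm^2

66782.85


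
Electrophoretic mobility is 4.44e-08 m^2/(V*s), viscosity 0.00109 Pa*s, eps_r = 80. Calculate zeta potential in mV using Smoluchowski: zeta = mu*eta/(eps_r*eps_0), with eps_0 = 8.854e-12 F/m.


Smoluchowski equation: zeta = mu * eta / (eps_r * eps_0)
zeta = 4.44e-08 * 0.00109 / (80 * 8.854e-12)
zeta = 0.068325 V = 68.33 mV

68.33


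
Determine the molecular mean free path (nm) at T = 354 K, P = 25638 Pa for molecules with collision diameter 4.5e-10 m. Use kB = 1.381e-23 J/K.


Mean free path: lambda = kB*T / (sqrt(2) * pi * d^2 * P)
lambda = 1.381e-23 * 354 / (sqrt(2) * pi * (4.5e-10)^2 * 25638)
lambda = 2.11945e-07 m
lambda = 211.94 nm

211.94


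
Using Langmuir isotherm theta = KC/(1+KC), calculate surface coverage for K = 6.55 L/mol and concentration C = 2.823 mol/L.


Langmuir isotherm: theta = K*C / (1 + K*C)
K*C = 6.55 * 2.823 = 18.49065
theta = 18.49065 / (1 + 18.49065) = 18.49065 / 19.49065
theta = 0.9487

0.9487


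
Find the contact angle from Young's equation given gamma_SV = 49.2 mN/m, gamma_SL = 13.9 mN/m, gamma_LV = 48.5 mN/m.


cos(theta) = (gamma_SV - gamma_SL) / gamma_LV
cos(theta) = (49.2 - 13.9) / 48.5
cos(theta) = 0.727835
theta = arccos(0.727835) = 43.29 degrees

43.29


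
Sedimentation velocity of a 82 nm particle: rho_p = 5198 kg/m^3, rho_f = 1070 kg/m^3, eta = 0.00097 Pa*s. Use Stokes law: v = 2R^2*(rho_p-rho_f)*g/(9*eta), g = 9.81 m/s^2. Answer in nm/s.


Radius R = 82/2 nm = 4.1e-08 m
Density difference = 5198 - 1070 = 4128 kg/m^3
v = 2 * R^2 * (rho_p - rho_f) * g / (9 * eta)
v = 2 * (4.1e-08)^2 * 4128 * 9.81 / (9 * 0.00097)
v = 1.55952e-08 m/s = 15.5952 nm/s

15.5952


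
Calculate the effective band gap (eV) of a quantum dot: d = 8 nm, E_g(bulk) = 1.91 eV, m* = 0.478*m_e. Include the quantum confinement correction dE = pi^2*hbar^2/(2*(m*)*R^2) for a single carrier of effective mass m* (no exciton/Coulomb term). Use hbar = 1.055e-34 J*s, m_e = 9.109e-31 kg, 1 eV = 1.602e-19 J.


Radius R = 8/2 nm = 4e-09 m
Confinement energy dE = pi^2 * hbar^2 / (2 * m_eff * m_e * R^2)
dE = pi^2 * (1.055e-34)^2 / (2 * 0.478 * 9.109e-31 * (4e-09)^2) J, divided by 1.602e-19 J/eV
dE = 0.0492 eV
Total band gap = E_g(bulk) + dE = 1.91 + 0.0492 = 1.9592 eV

1.9592


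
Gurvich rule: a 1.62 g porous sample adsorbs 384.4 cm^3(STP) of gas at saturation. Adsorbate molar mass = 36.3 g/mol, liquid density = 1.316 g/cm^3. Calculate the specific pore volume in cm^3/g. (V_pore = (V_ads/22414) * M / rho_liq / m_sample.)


Moles adsorbed n = V_ads / 22414 = 384.4 / 22414 = 1.715000e-02 mol
Liquid volume V_liq = n * M / rho_liq = 1.715000e-02 * 36.3 / 1.316 = 0.47306 cm^3
Specific pore volume V_pore = V_liq / m_sample = 0.47306 / 1.62
V_pore = 0.292 cm^3/g

0.292


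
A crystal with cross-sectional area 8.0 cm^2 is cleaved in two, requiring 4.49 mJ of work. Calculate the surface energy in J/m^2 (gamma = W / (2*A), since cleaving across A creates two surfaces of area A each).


Convert: A = 8.0 cm^2 = 0.0008 m^2, W = 4.49 mJ = 0.00449 J
Cleaving exposes two faces of area A, so total new surface = 2*A and gamma = W / (2*A)
gamma = 0.00449 / (2 * 0.0008)
gamma = 2.806 J/m^2

2.806


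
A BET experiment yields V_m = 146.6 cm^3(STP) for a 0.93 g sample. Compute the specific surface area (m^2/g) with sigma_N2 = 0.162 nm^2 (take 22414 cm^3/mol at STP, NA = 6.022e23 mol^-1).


Number of moles in monolayer = V_m / 22414 = 146.6 / 22414 = 0.00654056
Number of molecules = moles * NA = 0.00654056 * 6.022e23
SA = molecules * sigma / mass
SA = (146.6 / 22414) * 6.022e23 * 0.162e-18 / 0.93
SA = 686.1 m^2/g

686.1


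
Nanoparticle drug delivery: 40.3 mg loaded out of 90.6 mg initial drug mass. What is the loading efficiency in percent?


Drug loading efficiency = (drug loaded / drug initial) * 100
DLE = 40.3 / 90.6 * 100
DLE = 0.4448 * 100
DLE = 44.48%

44.48


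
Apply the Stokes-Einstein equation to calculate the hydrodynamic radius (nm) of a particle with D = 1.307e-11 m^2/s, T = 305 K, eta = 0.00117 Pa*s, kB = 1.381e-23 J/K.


Stokes-Einstein: R = kB*T / (6*pi*eta*D)
R = 1.381e-23 * 305 / (6 * pi * 0.00117 * 1.307e-11)
R = 1.46127e-08 m = 14.61 nm

14.61


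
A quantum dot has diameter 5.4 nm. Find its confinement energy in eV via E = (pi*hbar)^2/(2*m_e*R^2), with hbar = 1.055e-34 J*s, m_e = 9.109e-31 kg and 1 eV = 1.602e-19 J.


Radius R = 5.4/2 = 2.7 nm = 2.7e-09 m
E = (pi * 1.055e-34)^2 / (2 * 9.109e-31 * (2.7e-09)^2)
E(J) = 8.27135e-21
E = E(J) / 1.602e-19 = 0.0516 eV

0.0516


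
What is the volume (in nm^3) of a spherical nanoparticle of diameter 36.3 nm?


Radius r = 36.3/2 = 18.15 nm
Volume V = (4/3) * pi * r^3
V = (4/3) * pi * (18.15)^3
V = 25044.85 nm^3

25044.85


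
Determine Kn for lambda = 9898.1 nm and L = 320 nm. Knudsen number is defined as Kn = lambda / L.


Knudsen number Kn = lambda / L
Kn = 9898.1 / 320
Kn = 30.9316

30.9316


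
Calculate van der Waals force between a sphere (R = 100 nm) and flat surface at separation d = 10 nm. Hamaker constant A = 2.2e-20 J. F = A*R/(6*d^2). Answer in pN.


Convert to SI: R = 100 nm = 1e-07 m, d = 10 nm = 1e-08 m
F = A * R / (6 * d^2)
F = 2.2e-20 * 1e-07 / (6 * (1e-08)^2)
F = 3.66667e-12 N = 3.667 pN

3.667


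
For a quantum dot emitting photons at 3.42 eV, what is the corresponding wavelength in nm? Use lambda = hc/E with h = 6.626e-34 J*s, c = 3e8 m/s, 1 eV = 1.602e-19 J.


Convert energy: E = 3.42 eV = 3.42 * 1.602e-19 = 5.47884e-19 J
lambda = h*c / E = 6.626e-34 * 3e8 / 5.47884e-19
lambda = 3.62814e-07 m = 362.8 nm

362.8


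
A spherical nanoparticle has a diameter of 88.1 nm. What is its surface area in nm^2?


Radius r = 88.1/2 = 44.05 nm
Surface area SA = 4 * pi * r^2
SA = 4 * pi * (44.05)^2
SA = 24383.82 nm^2

24383.82


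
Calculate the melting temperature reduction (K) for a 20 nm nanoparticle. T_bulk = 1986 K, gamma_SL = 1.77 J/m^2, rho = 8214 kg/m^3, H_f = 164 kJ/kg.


Radius R = 20/2 = 10 nm = 1e-08 m
Convert H_f = 164 kJ/kg = 164000 J/kg
dT = 2 * gamma_SL * T_bulk / (rho * H_f * R)
dT = 2 * 1.77 * 1986 / (8214 * 164000 * 1e-08)
dT = 521.9 K

521.9


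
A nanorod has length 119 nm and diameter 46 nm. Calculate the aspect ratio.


Aspect ratio AR = length / diameter
AR = 119 / 46
AR = 2.59

2.59


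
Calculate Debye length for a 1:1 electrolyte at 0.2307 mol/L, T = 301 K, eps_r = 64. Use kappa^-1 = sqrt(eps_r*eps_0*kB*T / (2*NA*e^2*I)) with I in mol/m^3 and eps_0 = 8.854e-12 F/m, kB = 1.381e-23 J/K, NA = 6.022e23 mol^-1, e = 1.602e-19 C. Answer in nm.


Ionic strength I = 0.2307 * 1^2 * 1000 = 230.7 mol/m^3
kappa^-1 = sqrt(64 * 8.854e-12 * 1.381e-23 * 301 / (2 * 6.022e23 * (1.602e-19)^2 * 230.7))
kappa^-1 = 0.575 nm

0.575


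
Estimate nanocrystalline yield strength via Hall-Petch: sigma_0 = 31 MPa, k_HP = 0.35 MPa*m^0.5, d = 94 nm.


d = 94 nm = 9.4e-08 m
sqrt(d) = 0.0003065942
Hall-Petch contribution = k / sqrt(d) = 0.35 / 0.0003065942 = 1141.6 MPa
sigma = sigma_0 + k/sqrt(d) = 31 + 1141.6 = 1172.6 MPa

1172.6


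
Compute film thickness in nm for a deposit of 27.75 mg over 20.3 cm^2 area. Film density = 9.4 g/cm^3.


Convert: m = 27.75 mg = 2.7750e-05 kg, A = 20.3 cm^2 = 2.0300e-03 m^2, rho = 9.4 g/cm^3 = 9400 kg/m^3
t = m / (A * rho)
t = 2.7750e-05 / (2.0300e-03 * 9400)
t = 1.4543e-06 m = 1454.3 nm

1454.3


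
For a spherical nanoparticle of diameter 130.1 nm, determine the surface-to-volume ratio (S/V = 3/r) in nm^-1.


Radius r = 130.1/2 = 65.05 nm
S/V = 3 / r = 3 / 65.05
S/V = 0.0461 nm^-1

0.0461


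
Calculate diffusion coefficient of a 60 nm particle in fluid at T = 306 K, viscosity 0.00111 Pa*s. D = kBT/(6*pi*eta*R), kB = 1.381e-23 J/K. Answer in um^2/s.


Radius R = 60/2 = 30 nm = 3e-08 m
D = kB*T / (6*pi*eta*R)
D = 1.381e-23 * 306 / (6 * pi * 0.00111 * 3e-08)
D = 6.7324e-12 m^2/s = 6.732 um^2/s

6.732


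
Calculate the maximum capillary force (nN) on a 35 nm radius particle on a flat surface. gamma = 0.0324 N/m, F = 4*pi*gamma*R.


Convert radius: R = 35 nm = 3.5e-08 m
F = 4 * pi * gamma * R
F = 4 * pi * 0.0324 * 3.5e-08
F = 1.42503e-08 N = 14.2503 nN

14.2503


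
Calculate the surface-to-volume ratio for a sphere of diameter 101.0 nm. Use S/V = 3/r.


Radius r = 101.0/2 = 50.5 nm
S/V = 3 / r = 3 / 50.5
S/V = 0.0594 nm^-1

0.0594


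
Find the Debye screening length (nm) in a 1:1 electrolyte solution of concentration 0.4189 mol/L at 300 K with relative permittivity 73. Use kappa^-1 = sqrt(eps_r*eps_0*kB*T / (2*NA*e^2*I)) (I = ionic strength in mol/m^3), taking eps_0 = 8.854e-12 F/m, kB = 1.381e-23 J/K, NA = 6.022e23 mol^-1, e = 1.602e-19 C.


Ionic strength I = 0.4189 * 1^2 * 1000 = 418.9 mol/m^3
kappa^-1 = sqrt(73 * 8.854e-12 * 1.381e-23 * 300 / (2 * 6.022e23 * (1.602e-19)^2 * 418.9))
kappa^-1 = 0.455 nm

0.455


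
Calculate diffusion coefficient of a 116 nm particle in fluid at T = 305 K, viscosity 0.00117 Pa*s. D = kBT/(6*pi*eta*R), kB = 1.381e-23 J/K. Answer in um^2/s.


Radius R = 116/2 = 58 nm = 5.8e-08 m
D = kB*T / (6*pi*eta*R)
D = 1.381e-23 * 305 / (6 * pi * 0.00117 * 5.8e-08)
D = 3.2929e-12 m^2/s = 3.293 um^2/s

3.293


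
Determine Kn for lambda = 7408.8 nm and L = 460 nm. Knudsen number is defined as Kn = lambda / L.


Knudsen number Kn = lambda / L
Kn = 7408.8 / 460
Kn = 16.1061

16.1061


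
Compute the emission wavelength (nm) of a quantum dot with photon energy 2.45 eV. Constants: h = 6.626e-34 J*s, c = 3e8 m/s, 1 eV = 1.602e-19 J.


Convert energy: E = 2.45 eV = 2.45 * 1.602e-19 = 3.9249e-19 J
lambda = h*c / E = 6.626e-34 * 3e8 / 3.9249e-19
lambda = 5.06459e-07 m = 506.5 nm

506.5


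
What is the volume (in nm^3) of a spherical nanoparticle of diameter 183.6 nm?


Radius r = 183.6/2 = 91.8 nm
Volume V = (4/3) * pi * r^3
V = (4/3) * pi * (91.8)^3
V = 3240534.53 nm^3

3240534.53


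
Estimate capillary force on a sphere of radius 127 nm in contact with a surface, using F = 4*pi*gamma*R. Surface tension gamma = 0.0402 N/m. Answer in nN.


Convert radius: R = 127 nm = 1.27e-07 m
F = 4 * pi * gamma * R
F = 4 * pi * 0.0402 * 1.27e-07
F = 6.41563e-08 N = 64.1563 nN

64.1563


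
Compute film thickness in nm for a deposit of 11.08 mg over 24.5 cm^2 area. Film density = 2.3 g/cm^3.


Convert: m = 11.08 mg = 1.1080e-05 kg, A = 24.5 cm^2 = 2.4500e-03 m^2, rho = 2.3 g/cm^3 = 2300 kg/m^3
t = m / (A * rho)
t = 1.1080e-05 / (2.4500e-03 * 2300)
t = 1.9663e-06 m = 1966.3 nm

1966.3


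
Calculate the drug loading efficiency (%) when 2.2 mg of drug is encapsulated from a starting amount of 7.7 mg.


Drug loading efficiency = (drug loaded / drug initial) * 100
DLE = 2.2 / 7.7 * 100
DLE = 0.2857 * 100
DLE = 28.57%

28.57


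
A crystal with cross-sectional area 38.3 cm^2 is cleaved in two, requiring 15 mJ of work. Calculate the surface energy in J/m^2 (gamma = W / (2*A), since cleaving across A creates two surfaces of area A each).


Convert: A = 38.3 cm^2 = 0.00383 m^2, W = 15 mJ = 0.015 J
Cleaving exposes two faces of area A, so total new surface = 2*A and gamma = W / (2*A)
gamma = 0.015 / (2 * 0.00383)
gamma = 1.958 J/m^2

1.958


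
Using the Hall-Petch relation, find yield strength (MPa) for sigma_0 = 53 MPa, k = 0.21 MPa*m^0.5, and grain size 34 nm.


d = 34 nm = 3.4e-08 m
sqrt(d) = 0.0001843909
Hall-Petch contribution = k / sqrt(d) = 0.21 / 0.0001843909 = 1138.9 MPa
sigma = sigma_0 + k/sqrt(d) = 53 + 1138.9 = 1191.9 MPa

1191.9


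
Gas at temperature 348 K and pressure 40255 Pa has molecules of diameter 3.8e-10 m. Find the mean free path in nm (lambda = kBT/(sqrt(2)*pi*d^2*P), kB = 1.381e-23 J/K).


Mean free path: lambda = kB*T / (sqrt(2) * pi * d^2 * P)
lambda = 1.381e-23 * 348 / (sqrt(2) * pi * (3.8e-10)^2 * 40255)
lambda = 1.86089e-07 m
lambda = 186.09 nm

186.09


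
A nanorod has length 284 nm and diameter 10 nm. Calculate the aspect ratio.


Aspect ratio AR = length / diameter
AR = 284 / 10
AR = 28.4

28.4


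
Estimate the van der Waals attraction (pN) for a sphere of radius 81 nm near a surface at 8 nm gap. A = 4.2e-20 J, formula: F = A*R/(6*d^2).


Convert to SI: R = 81 nm = 8.1e-08 m, d = 8 nm = 8e-09 m
F = A * R / (6 * d^2)
F = 4.2e-20 * 8.1e-08 / (6 * (8e-09)^2)
F = 8.85938e-12 N = 8.859 pN

8.859


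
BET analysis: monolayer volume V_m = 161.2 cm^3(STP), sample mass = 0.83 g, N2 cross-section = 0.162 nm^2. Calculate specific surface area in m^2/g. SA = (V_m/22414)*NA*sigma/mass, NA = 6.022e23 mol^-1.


Number of moles in monolayer = V_m / 22414 = 161.2 / 22414 = 0.00719193
Number of molecules = moles * NA = 0.00719193 * 6.022e23
SA = molecules * sigma / mass
SA = (161.2 / 22414) * 6.022e23 * 0.162e-18 / 0.83
SA = 845.3 m^2/g

845.3


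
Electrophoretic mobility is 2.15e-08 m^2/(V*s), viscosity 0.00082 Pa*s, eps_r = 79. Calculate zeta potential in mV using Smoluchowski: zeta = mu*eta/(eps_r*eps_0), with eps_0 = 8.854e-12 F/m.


Smoluchowski equation: zeta = mu * eta / (eps_r * eps_0)
zeta = 2.15e-08 * 0.00082 / (79 * 8.854e-12)
zeta = 0.025205 V = 25.2 mV

25.2


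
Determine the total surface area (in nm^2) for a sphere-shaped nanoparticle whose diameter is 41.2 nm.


Radius r = 41.2/2 = 20.6 nm
Surface area SA = 4 * pi * r^2
SA = 4 * pi * (20.6)^2
SA = 5332.67 nm^2

5332.67


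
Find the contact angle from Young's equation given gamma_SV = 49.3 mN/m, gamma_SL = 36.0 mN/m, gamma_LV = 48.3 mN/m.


cos(theta) = (gamma_SV - gamma_SL) / gamma_LV
cos(theta) = (49.3 - 36.0) / 48.3
cos(theta) = 0.275362
theta = arccos(0.275362) = 74.02 degrees

74.02


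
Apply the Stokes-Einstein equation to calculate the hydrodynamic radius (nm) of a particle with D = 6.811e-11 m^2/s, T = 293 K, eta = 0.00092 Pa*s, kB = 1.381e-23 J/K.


Stokes-Einstein: R = kB*T / (6*pi*eta*D)
R = 1.381e-23 * 293 / (6 * pi * 0.00092 * 6.811e-11)
R = 3.4258e-09 m = 3.43 nm

3.43


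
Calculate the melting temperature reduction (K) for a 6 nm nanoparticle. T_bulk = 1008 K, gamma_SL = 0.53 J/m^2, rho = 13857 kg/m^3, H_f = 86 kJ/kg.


Radius R = 6/2 = 3 nm = 3e-09 m
Convert H_f = 86 kJ/kg = 86000 J/kg
dT = 2 * gamma_SL * T_bulk / (rho * H_f * R)
dT = 2 * 0.53 * 1008 / (13857 * 86000 * 3e-09)
dT = 298.9 K

298.9


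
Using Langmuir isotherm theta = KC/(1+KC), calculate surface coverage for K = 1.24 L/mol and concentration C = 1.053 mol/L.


Langmuir isotherm: theta = K*C / (1 + K*C)
K*C = 1.24 * 1.053 = 1.30572
theta = 1.30572 / (1 + 1.30572) = 1.30572 / 2.30572
theta = 0.5663

0.5663


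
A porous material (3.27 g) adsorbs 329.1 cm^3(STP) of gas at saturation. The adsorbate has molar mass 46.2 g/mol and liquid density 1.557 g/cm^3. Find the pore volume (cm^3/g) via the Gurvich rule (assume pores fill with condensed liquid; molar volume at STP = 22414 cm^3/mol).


Moles adsorbed n = V_ads / 22414 = 329.1 / 22414 = 1.468279e-02 mol
Liquid volume V_liq = n * M / rho_liq = 1.468279e-02 * 46.2 / 1.557 = 0.43567 cm^3
Specific pore volume V_pore = V_liq / m_sample = 0.43567 / 3.27
V_pore = 0.1332 cm^3/g

0.1332


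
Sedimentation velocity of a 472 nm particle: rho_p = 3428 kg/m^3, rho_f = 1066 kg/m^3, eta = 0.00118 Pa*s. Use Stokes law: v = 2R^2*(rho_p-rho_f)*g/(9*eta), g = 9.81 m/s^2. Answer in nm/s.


Radius R = 472/2 nm = 2.36e-07 m
Density difference = 3428 - 1066 = 2362 kg/m^3
v = 2 * R^2 * (rho_p - rho_f) * g / (9 * eta)
v = 2 * (2.36e-07)^2 * 2362 * 9.81 / (9 * 0.00118)
v = 2.4304e-07 m/s = 243.0404 nm/s

243.0404


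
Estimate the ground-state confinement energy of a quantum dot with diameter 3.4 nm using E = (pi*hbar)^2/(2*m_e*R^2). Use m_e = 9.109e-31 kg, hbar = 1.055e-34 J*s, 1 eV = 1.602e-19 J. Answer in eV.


Radius R = 3.4/2 = 1.7 nm = 1.7e-09 m
E = (pi * 1.055e-34)^2 / (2 * 9.109e-31 * (1.7e-09)^2)
E(J) = 2.08644e-20
E = E(J) / 1.602e-19 = 0.1302 eV

0.1302


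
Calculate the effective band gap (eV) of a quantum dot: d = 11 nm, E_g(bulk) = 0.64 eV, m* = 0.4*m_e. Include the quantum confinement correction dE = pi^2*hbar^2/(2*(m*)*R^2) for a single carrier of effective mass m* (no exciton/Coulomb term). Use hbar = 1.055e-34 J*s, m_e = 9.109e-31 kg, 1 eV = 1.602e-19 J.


Radius R = 11/2 nm = 5.5e-09 m
Confinement energy dE = pi^2 * hbar^2 / (2 * m_eff * m_e * R^2)
dE = pi^2 * (1.055e-34)^2 / (2 * 0.4 * 9.109e-31 * (5.5e-09)^2) J, divided by 1.602e-19 J/eV
dE = 0.0311 eV
Total band gap = E_g(bulk) + dE = 0.64 + 0.0311 = 0.6711 eV

0.6711


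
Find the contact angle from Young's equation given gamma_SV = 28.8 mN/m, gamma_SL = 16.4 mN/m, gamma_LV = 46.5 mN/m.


cos(theta) = (gamma_SV - gamma_SL) / gamma_LV
cos(theta) = (28.8 - 16.4) / 46.5
cos(theta) = 0.266667
theta = arccos(0.266667) = 74.53 degrees

74.53


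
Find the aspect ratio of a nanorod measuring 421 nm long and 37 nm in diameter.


Aspect ratio AR = length / diameter
AR = 421 / 37
AR = 11.38

11.38


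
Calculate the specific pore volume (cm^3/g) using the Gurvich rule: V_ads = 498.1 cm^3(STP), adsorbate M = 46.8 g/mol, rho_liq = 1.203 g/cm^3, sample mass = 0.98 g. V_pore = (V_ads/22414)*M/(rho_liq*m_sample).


Moles adsorbed n = V_ads / 22414 = 498.1 / 22414 = 2.222272e-02 mol
Liquid volume V_liq = n * M / rho_liq = 2.222272e-02 * 46.8 / 1.203 = 0.86452 cm^3
Specific pore volume V_pore = V_liq / m_sample = 0.86452 / 0.98
V_pore = 0.8822 cm^3/g

0.8822


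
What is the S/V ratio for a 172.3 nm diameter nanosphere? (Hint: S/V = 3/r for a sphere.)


Radius r = 172.3/2 = 86.15 nm
S/V = 3 / r = 3 / 86.15
S/V = 0.0348 nm^-1

0.0348


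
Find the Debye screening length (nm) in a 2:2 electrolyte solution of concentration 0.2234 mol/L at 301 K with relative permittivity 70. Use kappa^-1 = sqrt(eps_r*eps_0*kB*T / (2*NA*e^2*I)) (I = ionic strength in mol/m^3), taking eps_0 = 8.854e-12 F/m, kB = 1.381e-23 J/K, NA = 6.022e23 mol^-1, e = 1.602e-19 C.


Ionic strength I = 0.2234 * 2^2 * 1000 = 893.6 mol/m^3
kappa^-1 = sqrt(70 * 8.854e-12 * 1.381e-23 * 301 / (2 * 6.022e23 * (1.602e-19)^2 * 893.6))
kappa^-1 = 0.305 nm

0.305


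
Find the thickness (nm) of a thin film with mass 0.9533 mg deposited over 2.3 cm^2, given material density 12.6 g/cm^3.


Convert: m = 0.9533 mg = 9.5330e-07 kg, A = 2.3 cm^2 = 2.3000e-04 m^2, rho = 12.6 g/cm^3 = 12600 kg/m^3
t = m / (A * rho)
t = 9.5330e-07 / (2.3000e-04 * 12600)
t = 3.2895e-07 m = 329.0 nm

329.0


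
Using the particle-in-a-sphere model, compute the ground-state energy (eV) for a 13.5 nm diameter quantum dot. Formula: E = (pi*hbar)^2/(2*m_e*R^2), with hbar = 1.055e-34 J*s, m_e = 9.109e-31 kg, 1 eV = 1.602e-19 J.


Radius R = 13.5/2 = 6.75 nm = 6.75e-09 m
E = (pi * 1.055e-34)^2 / (2 * 9.109e-31 * (6.75e-09)^2)
E(J) = 1.32342e-21
E = E(J) / 1.602e-19 = 0.0083 eV

0.0083


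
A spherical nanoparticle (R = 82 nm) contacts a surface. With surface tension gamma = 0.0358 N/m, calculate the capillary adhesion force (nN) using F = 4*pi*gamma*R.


Convert radius: R = 82 nm = 8.2e-08 m
F = 4 * pi * gamma * R
F = 4 * pi * 0.0358 * 8.2e-08
F = 3.68898e-08 N = 36.8898 nN

36.8898


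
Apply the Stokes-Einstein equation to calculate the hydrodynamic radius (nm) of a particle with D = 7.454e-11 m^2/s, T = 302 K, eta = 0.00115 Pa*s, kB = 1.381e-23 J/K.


Stokes-Einstein: R = kB*T / (6*pi*eta*D)
R = 1.381e-23 * 302 / (6 * pi * 0.00115 * 7.454e-11)
R = 2.58114e-09 m = 2.58 nm

2.58


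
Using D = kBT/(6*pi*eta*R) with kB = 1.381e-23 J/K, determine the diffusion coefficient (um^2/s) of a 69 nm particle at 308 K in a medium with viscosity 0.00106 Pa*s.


Radius R = 69/2 = 34.5 nm = 3.45e-08 m
D = kB*T / (6*pi*eta*R)
D = 1.381e-23 * 308 / (6 * pi * 0.00106 * 3.45e-08)
D = 6.17047e-12 m^2/s = 6.17 um^2/s

6.17


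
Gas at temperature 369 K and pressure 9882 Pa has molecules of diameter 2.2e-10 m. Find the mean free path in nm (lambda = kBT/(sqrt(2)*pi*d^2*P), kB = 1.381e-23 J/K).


Mean free path: lambda = kB*T / (sqrt(2) * pi * d^2 * P)
lambda = 1.381e-23 * 369 / (sqrt(2) * pi * (2.2e-10)^2 * 9882)
lambda = 2.39809e-06 m
lambda = 2398.09 nm

2398.09


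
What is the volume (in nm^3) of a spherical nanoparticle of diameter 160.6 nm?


Radius r = 160.6/2 = 80.3 nm
Volume V = (4/3) * pi * r^3
V = (4/3) * pi * (80.3)^3
V = 2168878.61 nm^3

2168878.61


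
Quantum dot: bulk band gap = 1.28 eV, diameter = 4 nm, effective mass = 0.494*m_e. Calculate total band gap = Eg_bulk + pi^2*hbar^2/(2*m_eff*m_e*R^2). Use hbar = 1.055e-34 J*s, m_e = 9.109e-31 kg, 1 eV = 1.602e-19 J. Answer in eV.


Radius R = 4/2 nm = 2e-09 m
Confinement energy dE = pi^2 * hbar^2 / (2 * m_eff * m_e * R^2)
dE = pi^2 * (1.055e-34)^2 / (2 * 0.494 * 9.109e-31 * (2e-09)^2) J, divided by 1.602e-19 J/eV
dE = 0.1905 eV
Total band gap = E_g(bulk) + dE = 1.28 + 0.1905 = 1.4705 eV

1.4705


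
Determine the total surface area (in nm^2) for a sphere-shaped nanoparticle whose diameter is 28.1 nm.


Radius r = 28.1/2 = 14.05 nm
Surface area SA = 4 * pi * r^2
SA = 4 * pi * (14.05)^2
SA = 2480.63 nm^2

2480.63


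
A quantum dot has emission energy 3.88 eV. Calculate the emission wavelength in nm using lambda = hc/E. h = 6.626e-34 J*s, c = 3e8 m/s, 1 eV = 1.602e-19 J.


Convert energy: E = 3.88 eV = 3.88 * 1.602e-19 = 6.21576e-19 J
lambda = h*c / E = 6.626e-34 * 3e8 / 6.21576e-19
lambda = 3.198e-07 m = 319.8 nm

319.8


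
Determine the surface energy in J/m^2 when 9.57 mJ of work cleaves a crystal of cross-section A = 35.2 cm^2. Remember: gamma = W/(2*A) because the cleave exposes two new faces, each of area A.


Convert: A = 35.2 cm^2 = 0.00352 m^2, W = 9.57 mJ = 0.00957 J
Cleaving exposes two faces of area A, so total new surface = 2*A and gamma = W / (2*A)
gamma = 0.00957 / (2 * 0.00352)
gamma = 1.359 J/m^2

1.359


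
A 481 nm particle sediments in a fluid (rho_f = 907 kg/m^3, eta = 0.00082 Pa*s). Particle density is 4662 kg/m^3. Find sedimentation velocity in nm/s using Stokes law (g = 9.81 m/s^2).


Radius R = 481/2 nm = 2.405e-07 m
Density difference = 4662 - 907 = 3755 kg/m^3
v = 2 * R^2 * (rho_p - rho_f) * g / (9 * eta)
v = 2 * (2.405e-07)^2 * 3755 * 9.81 / (9 * 0.00082)
v = 5.77408e-07 m/s = 577.4079 nm/s

577.4079


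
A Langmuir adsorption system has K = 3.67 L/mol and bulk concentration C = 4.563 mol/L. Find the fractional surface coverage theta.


Langmuir isotherm: theta = K*C / (1 + K*C)
K*C = 3.67 * 4.563 = 16.74621
theta = 16.74621 / (1 + 16.74621) = 16.74621 / 17.74621
theta = 0.9436

0.9436


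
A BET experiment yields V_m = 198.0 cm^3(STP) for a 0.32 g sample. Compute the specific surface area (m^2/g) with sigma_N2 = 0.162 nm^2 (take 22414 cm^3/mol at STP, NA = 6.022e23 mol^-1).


Number of moles in monolayer = V_m / 22414 = 198.0 / 22414 = 0.00883376
Number of molecules = moles * NA = 0.00883376 * 6.022e23
SA = molecules * sigma / mass
SA = (198.0 / 22414) * 6.022e23 * 0.162e-18 / 0.32
SA = 2693.1 m^2/g

2693.1


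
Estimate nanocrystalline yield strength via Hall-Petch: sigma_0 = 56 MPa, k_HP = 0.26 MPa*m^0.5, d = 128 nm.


d = 128 nm = 1.28e-07 m
sqrt(d) = 0.0003577709
Hall-Petch contribution = k / sqrt(d) = 0.26 / 0.0003577709 = 726.7 MPa
sigma = sigma_0 + k/sqrt(d) = 56 + 726.7 = 782.7 MPa

782.7


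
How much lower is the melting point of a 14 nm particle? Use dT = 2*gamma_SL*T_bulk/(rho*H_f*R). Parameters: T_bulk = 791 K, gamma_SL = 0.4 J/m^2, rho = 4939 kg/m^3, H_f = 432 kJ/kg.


Radius R = 14/2 = 7 nm = 7e-09 m
Convert H_f = 432 kJ/kg = 432000 J/kg
dT = 2 * gamma_SL * T_bulk / (rho * H_f * R)
dT = 2 * 0.4 * 791 / (4939 * 432000 * 7e-09)
dT = 42.4 K

42.4


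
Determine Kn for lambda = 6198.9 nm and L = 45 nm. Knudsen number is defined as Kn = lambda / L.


Knudsen number Kn = lambda / L
Kn = 6198.9 / 45
Kn = 137.7533

137.7533


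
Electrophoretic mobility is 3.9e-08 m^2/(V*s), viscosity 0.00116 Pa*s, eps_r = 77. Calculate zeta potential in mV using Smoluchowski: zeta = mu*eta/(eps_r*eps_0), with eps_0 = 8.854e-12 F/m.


Smoluchowski equation: zeta = mu * eta / (eps_r * eps_0)
zeta = 3.9e-08 * 0.00116 / (77 * 8.854e-12)
zeta = 0.066358 V = 66.36 mV

66.36


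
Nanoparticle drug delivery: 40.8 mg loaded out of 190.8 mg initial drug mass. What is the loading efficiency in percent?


Drug loading efficiency = (drug loaded / drug initial) * 100
DLE = 40.8 / 190.8 * 100
DLE = 0.2138 * 100
DLE = 21.38%

21.38


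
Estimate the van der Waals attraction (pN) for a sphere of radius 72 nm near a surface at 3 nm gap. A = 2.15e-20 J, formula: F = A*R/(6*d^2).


Convert to SI: R = 72 nm = 7.2e-08 m, d = 3 nm = 3e-09 m
F = A * R / (6 * d^2)
F = 2.15e-20 * 7.2e-08 / (6 * (3e-09)^2)
F = 2.86667e-11 N = 28.667 pN

28.667


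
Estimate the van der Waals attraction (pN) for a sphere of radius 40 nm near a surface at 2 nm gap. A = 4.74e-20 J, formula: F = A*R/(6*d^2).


Convert to SI: R = 40 nm = 4e-08 m, d = 2 nm = 2e-09 m
F = A * R / (6 * d^2)
F = 4.74e-20 * 4e-08 / (6 * (2e-09)^2)
F = 7.9e-11 N = 79.0 pN

79.0


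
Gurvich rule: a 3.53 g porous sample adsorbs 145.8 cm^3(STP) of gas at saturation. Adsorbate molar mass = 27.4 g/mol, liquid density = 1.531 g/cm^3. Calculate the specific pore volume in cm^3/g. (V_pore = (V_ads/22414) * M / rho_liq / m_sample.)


Moles adsorbed n = V_ads / 22414 = 145.8 / 22414 = 6.504863e-03 mol
Liquid volume V_liq = n * M / rho_liq = 6.504863e-03 * 27.4 / 1.531 = 0.11642 cm^3
Specific pore volume V_pore = V_liq / m_sample = 0.11642 / 3.53
V_pore = 0.033 cm^3/g

0.033


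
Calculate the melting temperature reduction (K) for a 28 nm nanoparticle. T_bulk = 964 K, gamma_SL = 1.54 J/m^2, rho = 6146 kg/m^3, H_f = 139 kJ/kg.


Radius R = 28/2 = 14 nm = 1.4e-08 m
Convert H_f = 139 kJ/kg = 139000 J/kg
dT = 2 * gamma_SL * T_bulk / (rho * H_f * R)
dT = 2 * 1.54 * 964 / (6146 * 139000 * 1.4e-08)
dT = 248.3 K

248.3


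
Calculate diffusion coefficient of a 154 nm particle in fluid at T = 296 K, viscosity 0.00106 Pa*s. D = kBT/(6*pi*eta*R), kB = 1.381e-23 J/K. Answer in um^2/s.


Radius R = 154/2 = 77 nm = 7.7e-08 m
D = kB*T / (6*pi*eta*R)
D = 1.381e-23 * 296 / (6 * pi * 0.00106 * 7.7e-08)
D = 2.65698e-12 m^2/s = 2.657 um^2/s

2.657


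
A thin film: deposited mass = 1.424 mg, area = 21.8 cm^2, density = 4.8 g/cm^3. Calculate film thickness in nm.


Convert: m = 1.424 mg = 1.4240e-06 kg, A = 21.8 cm^2 = 2.1800e-03 m^2, rho = 4.8 g/cm^3 = 4800 kg/m^3
t = m / (A * rho)
t = 1.4240e-06 / (2.1800e-03 * 4800)
t = 1.3609e-07 m = 136.1 nm

136.1


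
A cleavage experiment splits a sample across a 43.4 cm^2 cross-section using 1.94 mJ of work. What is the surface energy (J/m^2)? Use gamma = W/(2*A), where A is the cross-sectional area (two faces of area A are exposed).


Convert: A = 43.4 cm^2 = 0.00434 m^2, W = 1.94 mJ = 0.00194 J
Cleaving exposes two faces of area A, so total new surface = 2*A and gamma = W / (2*A)
gamma = 0.00194 / (2 * 0.00434)
gamma = 0.224 J/m^2

0.224


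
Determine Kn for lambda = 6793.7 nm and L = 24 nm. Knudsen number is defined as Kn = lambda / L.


Knudsen number Kn = lambda / L
Kn = 6793.7 / 24
Kn = 283.0708

283.0708


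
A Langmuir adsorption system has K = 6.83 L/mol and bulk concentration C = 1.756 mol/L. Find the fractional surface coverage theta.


Langmuir isotherm: theta = K*C / (1 + K*C)
K*C = 6.83 * 1.756 = 11.99348
theta = 11.99348 / (1 + 11.99348) = 11.99348 / 12.99348
theta = 0.923

0.923


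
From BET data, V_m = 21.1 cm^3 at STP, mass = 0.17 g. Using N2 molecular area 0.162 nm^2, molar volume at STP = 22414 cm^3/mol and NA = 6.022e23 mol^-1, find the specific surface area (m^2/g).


Number of moles in monolayer = V_m / 22414 = 21.1 / 22414 = 0.00094138
Number of molecules = moles * NA = 0.00094138 * 6.022e23
SA = molecules * sigma / mass
SA = (21.1 / 22414) * 6.022e23 * 0.162e-18 / 0.17
SA = 540.2 m^2/g

540.2


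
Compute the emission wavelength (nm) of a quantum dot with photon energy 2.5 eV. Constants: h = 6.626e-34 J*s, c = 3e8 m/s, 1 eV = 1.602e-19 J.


Convert energy: E = 2.5 eV = 2.5 * 1.602e-19 = 4.005e-19 J
lambda = h*c / E = 6.626e-34 * 3e8 / 4.005e-19
lambda = 4.9633e-07 m = 496.3 nm

496.3


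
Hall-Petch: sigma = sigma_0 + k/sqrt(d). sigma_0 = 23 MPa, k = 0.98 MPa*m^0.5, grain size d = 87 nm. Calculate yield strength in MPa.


d = 87 nm = 8.7e-08 m
sqrt(d) = 0.0002949576
Hall-Petch contribution = k / sqrt(d) = 0.98 / 0.0002949576 = 3322.5 MPa
sigma = sigma_0 + k/sqrt(d) = 23 + 3322.5 = 3345.5 MPa

3345.5


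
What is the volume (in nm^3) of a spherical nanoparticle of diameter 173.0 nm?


Radius r = 173.0/2 = 86.5 nm
Volume V = (4/3) * pi * r^3
V = (4/3) * pi * (86.5)^3
V = 2711046.28 nm^3

2711046.28


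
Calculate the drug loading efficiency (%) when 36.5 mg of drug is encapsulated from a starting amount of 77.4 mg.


Drug loading efficiency = (drug loaded / drug initial) * 100
DLE = 36.5 / 77.4 * 100
DLE = 0.4716 * 100
DLE = 47.16%

47.16


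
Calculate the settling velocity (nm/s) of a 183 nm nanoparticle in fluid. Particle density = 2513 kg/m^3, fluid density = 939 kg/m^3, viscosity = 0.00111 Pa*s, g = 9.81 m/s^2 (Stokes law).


Radius R = 183/2 nm = 9.15e-08 m
Density difference = 2513 - 939 = 1574 kg/m^3
v = 2 * R^2 * (rho_p - rho_f) * g / (9 * eta)
v = 2 * (9.15e-08)^2 * 1574 * 9.81 / (9 * 0.00111)
v = 2.5881e-08 m/s = 25.881 nm/s

25.881


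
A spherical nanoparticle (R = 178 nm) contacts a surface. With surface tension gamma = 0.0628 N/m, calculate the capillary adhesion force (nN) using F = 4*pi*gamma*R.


Convert radius: R = 178 nm = 1.78e-07 m
F = 4 * pi * gamma * R
F = 4 * pi * 0.0628 * 1.78e-07
F = 1.40472e-07 N = 140.4719 nN

140.4719


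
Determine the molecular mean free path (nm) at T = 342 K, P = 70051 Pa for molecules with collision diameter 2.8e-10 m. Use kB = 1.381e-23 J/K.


Mean free path: lambda = kB*T / (sqrt(2) * pi * d^2 * P)
lambda = 1.381e-23 * 342 / (sqrt(2) * pi * (2.8e-10)^2 * 70051)
lambda = 1.93564e-07 m
lambda = 193.56 nm

193.56


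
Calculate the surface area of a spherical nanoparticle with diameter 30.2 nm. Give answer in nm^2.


Radius r = 30.2/2 = 15.1 nm
Surface area SA = 4 * pi * r^2
SA = 4 * pi * (15.1)^2
SA = 2865.26 nm^2

2865.26


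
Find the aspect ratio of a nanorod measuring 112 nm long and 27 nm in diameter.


Aspect ratio AR = length / diameter
AR = 112 / 27
AR = 4.15

4.15


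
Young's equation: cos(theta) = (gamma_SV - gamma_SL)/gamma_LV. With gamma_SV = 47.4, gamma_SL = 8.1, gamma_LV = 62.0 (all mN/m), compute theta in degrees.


cos(theta) = (gamma_SV - gamma_SL) / gamma_LV
cos(theta) = (47.4 - 8.1) / 62.0
cos(theta) = 0.633871
theta = arccos(0.633871) = 50.66 degrees

50.66


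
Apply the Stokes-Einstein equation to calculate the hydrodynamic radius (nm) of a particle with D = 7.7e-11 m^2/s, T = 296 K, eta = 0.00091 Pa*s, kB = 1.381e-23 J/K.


Stokes-Einstein: R = kB*T / (6*pi*eta*D)
R = 1.381e-23 * 296 / (6 * pi * 0.00091 * 7.7e-11)
R = 3.09494e-09 m = 3.09 nm

3.09


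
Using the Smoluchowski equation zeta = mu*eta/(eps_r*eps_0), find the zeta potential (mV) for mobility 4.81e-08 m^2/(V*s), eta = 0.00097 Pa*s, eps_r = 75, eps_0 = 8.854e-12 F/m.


Smoluchowski equation: zeta = mu * eta / (eps_r * eps_0)
zeta = 4.81e-08 * 0.00097 / (75 * 8.854e-12)
zeta = 0.070261 V = 70.26 mV

70.26


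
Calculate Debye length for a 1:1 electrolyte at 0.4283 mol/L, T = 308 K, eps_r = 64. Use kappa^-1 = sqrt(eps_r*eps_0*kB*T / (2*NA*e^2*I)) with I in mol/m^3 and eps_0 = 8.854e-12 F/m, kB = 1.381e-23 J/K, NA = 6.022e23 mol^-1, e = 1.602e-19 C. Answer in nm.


Ionic strength I = 0.4283 * 1^2 * 1000 = 428.3 mol/m^3
kappa^-1 = sqrt(64 * 8.854e-12 * 1.381e-23 * 308 / (2 * 6.022e23 * (1.602e-19)^2 * 428.3))
kappa^-1 = 0.427 nm

0.427


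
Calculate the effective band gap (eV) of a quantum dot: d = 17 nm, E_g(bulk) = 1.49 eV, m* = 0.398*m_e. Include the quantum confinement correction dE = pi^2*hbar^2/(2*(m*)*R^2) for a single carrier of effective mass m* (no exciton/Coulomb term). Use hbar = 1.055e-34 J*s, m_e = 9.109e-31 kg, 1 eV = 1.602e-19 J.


Radius R = 17/2 nm = 8.5e-09 m
Confinement energy dE = pi^2 * hbar^2 / (2 * m_eff * m_e * R^2)
dE = pi^2 * (1.055e-34)^2 / (2 * 0.398 * 9.109e-31 * (8.5e-09)^2) J, divided by 1.602e-19 J/eV
dE = 0.0131 eV
Total band gap = E_g(bulk) + dE = 1.49 + 0.0131 = 1.5031 eV

1.5031


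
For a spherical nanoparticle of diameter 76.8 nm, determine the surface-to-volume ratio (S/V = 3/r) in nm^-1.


Radius r = 76.8/2 = 38.4 nm
S/V = 3 / r = 3 / 38.4
S/V = 0.0781 nm^-1

0.0781


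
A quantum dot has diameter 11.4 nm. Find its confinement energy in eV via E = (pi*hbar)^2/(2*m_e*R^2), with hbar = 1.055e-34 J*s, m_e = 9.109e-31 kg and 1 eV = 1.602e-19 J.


Radius R = 11.4/2 = 5.7 nm = 5.7e-09 m
E = (pi * 1.055e-34)^2 / (2 * 9.109e-31 * (5.7e-09)^2)
E(J) = 1.8559e-21
E = E(J) / 1.602e-19 = 0.0116 eV

0.0116


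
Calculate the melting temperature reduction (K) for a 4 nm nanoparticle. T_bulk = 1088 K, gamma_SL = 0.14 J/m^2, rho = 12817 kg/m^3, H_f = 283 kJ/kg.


Radius R = 4/2 = 2 nm = 2e-09 m
Convert H_f = 283 kJ/kg = 283000 J/kg
dT = 2 * gamma_SL * T_bulk / (rho * H_f * R)
dT = 2 * 0.14 * 1088 / (12817 * 283000 * 2e-09)
dT = 42.0 K

42.0


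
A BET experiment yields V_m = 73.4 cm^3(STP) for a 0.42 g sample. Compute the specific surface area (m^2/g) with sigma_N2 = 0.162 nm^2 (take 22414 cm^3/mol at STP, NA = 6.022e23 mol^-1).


Number of moles in monolayer = V_m / 22414 = 73.4 / 22414 = 0.00327474
Number of molecules = moles * NA = 0.00327474 * 6.022e23
SA = molecules * sigma / mass
SA = (73.4 / 22414) * 6.022e23 * 0.162e-18 / 0.42
SA = 760.6 m^2/g

760.6


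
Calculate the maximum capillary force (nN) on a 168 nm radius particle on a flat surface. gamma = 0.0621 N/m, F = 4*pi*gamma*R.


Convert radius: R = 168 nm = 1.68e-07 m
F = 4 * pi * gamma * R
F = 4 * pi * 0.0621 * 1.68e-07
F = 1.31102e-07 N = 131.1024 nN

131.1024
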